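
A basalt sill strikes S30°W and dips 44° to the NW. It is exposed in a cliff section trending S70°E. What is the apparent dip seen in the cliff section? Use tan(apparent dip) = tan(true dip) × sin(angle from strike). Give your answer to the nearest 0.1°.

Angle between strike (S30°W) and section (S70°E): β = 80°.
tan(apparent dip) = tan 44° · sin 80° = 0.9510
α = arctan(0.9510) = 43.56°

43.6°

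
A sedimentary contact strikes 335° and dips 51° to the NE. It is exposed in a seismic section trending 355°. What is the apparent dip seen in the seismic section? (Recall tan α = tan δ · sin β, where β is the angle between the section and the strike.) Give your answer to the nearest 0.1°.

22.9°

Angle between strike (335°) and section (355°): β = 20°.
tan α = tan 51° × sin 20° = 1.2349 × 0.3420 = 0.4224
apparent dip = arctan 0.4224 = 22.90°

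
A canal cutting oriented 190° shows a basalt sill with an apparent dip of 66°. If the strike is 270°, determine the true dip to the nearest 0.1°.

β = acute angle between strike 270° and section 190° = 80°.
tan(true dip) = tan 66° / sin 80° = 2.2807
true dip = arctan 2.2807 = 66.32°

66.3°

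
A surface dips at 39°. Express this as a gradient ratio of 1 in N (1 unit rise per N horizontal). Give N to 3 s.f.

1 : N means tan θ = 1/N, so N = 1/tan 39° = 1/0.8098

1 in 1.23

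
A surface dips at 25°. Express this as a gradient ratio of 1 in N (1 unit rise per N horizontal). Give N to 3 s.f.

1 in 2.14

1 : N means tan θ = 1/N, so N = 1/tan 25° = 1/0.4663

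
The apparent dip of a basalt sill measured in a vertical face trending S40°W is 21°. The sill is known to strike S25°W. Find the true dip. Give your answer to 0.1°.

56.0°

β = acute angle between strike S25°W and section S40°W = 15°.
tan(true dip) = tan 21° / sin 15° = 1.4831
δ = arctan(1.4831) = 56.01°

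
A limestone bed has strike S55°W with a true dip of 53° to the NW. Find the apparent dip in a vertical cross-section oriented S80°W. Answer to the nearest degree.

The strike is S55°W and the section trends S80°W; the acute angle between them is β = 25°.
tan(apparent dip) = tan 53° · sin 25° = 0.5608
apparent dip = arctan 0.5608 = 29.29°

29°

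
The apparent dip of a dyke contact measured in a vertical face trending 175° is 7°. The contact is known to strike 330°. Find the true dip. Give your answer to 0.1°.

The section is 25° from the strike.
tan(true dip) = tan 7° / sin 25° = 0.2905
δ = arctan(0.2905) = 16.20°

16.2°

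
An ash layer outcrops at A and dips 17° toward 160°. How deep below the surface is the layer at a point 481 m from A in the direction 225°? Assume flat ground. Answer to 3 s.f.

The hole lies 65° from the dip direction, so the down-dip offset is 481 × cos 65° = 203.28 m.
Depth = down-dip offset × tan(dip) = 203.28 × tan 17° = 203.28 × 0.3057
Depth = 62.15 m

62.1 m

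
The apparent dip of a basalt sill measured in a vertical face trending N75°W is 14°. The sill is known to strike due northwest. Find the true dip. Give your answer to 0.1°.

The section is 30° from the strike.
tan δ = tan α / sin β = tan 14° / sin 30° = 0.2493 / 0.5000 = 0.4987
δ = arctan(0.4987) = 26.50°

26.5°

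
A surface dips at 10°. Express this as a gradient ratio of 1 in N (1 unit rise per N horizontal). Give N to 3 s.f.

1 in 5.67

1 : N means tan θ = 1/N, so N = 1/tan 10° = 1/0.1763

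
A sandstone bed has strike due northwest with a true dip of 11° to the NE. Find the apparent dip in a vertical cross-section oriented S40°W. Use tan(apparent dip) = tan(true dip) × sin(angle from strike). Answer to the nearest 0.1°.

The strike is due northwest and the section trends S40°W; the acute angle between them is β = 85°.
tan(apparent dip) = tan 11° · sin 85° = 0.1936
α = arctan(0.1936) = 10.96°

11.0°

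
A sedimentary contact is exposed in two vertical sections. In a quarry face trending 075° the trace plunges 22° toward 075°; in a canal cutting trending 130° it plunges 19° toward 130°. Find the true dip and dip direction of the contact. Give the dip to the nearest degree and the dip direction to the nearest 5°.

Each apparent-dip line lies in the plane. As unit vectors (x east, y north, z up), v₁ plunges 22°→075° and v₂ plunges 19°→130°.
n = v₁ × v₂ = (0.306, -0.020, 0.718) (taken with n_z > 0).
True dip = arccos(n_z / |n|) = arccos(0.9197) = 23.1°.
Dip direction = atan2(0.306, -0.020) = 94° (azimuth of n's horizontal projection).

true dip 23°, dip direction 095°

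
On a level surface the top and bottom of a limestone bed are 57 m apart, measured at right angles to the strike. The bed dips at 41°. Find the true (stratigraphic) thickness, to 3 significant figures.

37.4 m

True thickness t = w · sin(dip) = 57 × sin 41°
t = 57 × 0.6561 = 37.395 m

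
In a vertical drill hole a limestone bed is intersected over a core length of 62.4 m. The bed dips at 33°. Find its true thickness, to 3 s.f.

True thickness t = h · cos(dip) = 62.4 × cos 33°
t = 62.4 × 0.8387 = 52.333 m

52.3 m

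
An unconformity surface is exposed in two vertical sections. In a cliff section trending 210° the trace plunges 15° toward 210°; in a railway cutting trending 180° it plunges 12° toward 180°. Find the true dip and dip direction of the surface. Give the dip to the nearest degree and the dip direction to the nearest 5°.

true dip 15°, dip direction 220°

Each apparent-dip line lies in the plane. As unit vectors (x east, y north, z up), v₁ plunges 15°→210° and v₂ plunges 12°→180°.
n = v₁ × v₂ = (-0.079, -0.100, 0.472) (taken with n_z > 0).
tan δ = √(n_x²+n_y²)/n_z = 0.128/0.472, so δ = 15.2°.
Dip direction = azimuth of (n_x, n_y) = atan2(-0.079, -0.100) = 218°.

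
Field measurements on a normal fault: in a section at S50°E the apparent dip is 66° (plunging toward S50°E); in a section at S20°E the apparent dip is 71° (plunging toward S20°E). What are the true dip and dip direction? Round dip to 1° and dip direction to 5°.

true dip 71°, dip direction 170°

The two traces are lines in the plane: v₁ = (sin 130°·cos 66°, cos 130°·cos 66°, −sin 66°), v₂ = (sin 160°·cos 71°, cos 160°·cos 71°, −sin 71°).
The plane normal is n = v₁ × v₂ ∝ (0.032, -0.193, 0.066).
Dip δ = arctan(|n_h|/n_z) = arctan(0.196/0.066) = 71.3°.
The horizontal component of n points toward azimuth atan2(n_x, n_y) = 170°, the dip direction.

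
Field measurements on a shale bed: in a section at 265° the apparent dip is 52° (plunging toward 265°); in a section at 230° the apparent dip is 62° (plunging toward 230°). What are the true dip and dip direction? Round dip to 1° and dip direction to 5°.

true dip 63°, dip direction 215°

The two traces are lines in the plane: v₁ = (sin 265°·cos 52°, cos 265°·cos 52°, −sin 52°), v₂ = (sin 230°·cos 62°, cos 230°·cos 62°, −sin 62°).
The plane normal is n = v₁ × v₂ ∝ (-0.190, -0.258, 0.166).
Dip δ = arctan(|n_h|/n_z) = arctan(0.321/0.166) = 62.7°.
Dip direction = azimuth of (n_x, n_y) = atan2(-0.190, -0.258) = 216°.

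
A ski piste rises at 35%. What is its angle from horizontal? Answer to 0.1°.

19.3°

tan θ = 35/100 = 0.3500
θ = arctan(0.3500) = 19.29°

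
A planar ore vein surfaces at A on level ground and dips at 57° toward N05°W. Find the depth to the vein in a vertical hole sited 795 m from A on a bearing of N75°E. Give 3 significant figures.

The hole lies 80° from the dip direction, so the down-dip offset is 795 × cos 80° = 138.05 m.
Depth = down-dip offset × tan(dip) = 138.05 × tan 57° = 138.05 × 1.5399
Depth = 212.58 m

213 m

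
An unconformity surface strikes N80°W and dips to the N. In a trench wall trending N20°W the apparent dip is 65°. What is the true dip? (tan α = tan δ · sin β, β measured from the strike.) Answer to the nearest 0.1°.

68.0°

β = acute angle between strike N80°W and section N20°W = 60°.
tan(true dip) = tan 65° / sin 60° = 2.4763
true dip = arctan 2.4763 = 68.01°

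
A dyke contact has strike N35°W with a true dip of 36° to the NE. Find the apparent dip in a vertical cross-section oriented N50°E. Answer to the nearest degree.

The section lies 85° from the strike.
tan α = tan 36° × sin 85° = 0.7265 × 0.9962 = 0.7238
α = arctan(0.7238) = 35.90°

36°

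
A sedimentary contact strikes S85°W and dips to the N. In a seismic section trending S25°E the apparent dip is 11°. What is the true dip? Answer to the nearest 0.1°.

11.7°

The section is 70° from the strike.
tan δ = tan α / sin β = tan 11° / sin 70° = 0.1944 / 0.9397 = 0.2069
δ = arctan(0.2069) = 11.69°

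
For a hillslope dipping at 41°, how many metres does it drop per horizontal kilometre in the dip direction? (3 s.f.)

869 m

drop per km = 1000 × tan 41° = 1000 × 0.8693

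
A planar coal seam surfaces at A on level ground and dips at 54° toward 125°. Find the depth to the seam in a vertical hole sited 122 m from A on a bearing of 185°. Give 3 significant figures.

84.0 m

The hole lies 60° from the dip direction, so the down-dip offset is 122 × cos 60° = 61.00 m.
Depth = down-dip offset × tan(dip) = 61.00 × tan 54° = 61.00 × 1.3764
Depth = 83.96 m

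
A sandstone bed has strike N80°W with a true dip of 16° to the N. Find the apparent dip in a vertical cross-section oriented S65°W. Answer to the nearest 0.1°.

The section lies 35° from the strike.
tan α = tan 16° × sin 35° = 0.2867 × 0.5736 = 0.1645
apparent dip = arctan 0.1645 = 9.34°

9.3°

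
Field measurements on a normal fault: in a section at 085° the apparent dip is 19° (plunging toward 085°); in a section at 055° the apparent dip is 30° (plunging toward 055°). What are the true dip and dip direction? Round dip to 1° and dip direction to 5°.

true dip 33°, dip direction 025°

Each apparent-dip line lies in the plane. As unit vectors (x east, y north, z up), v₁ plunges 19°→085° and v₂ plunges 30°→055°.
The plane normal is n = v₁ × v₂ ∝ (0.121, 0.240, 0.409).
Dip δ = arctan(|n_h|/n_z) = arctan(0.269/0.409) = 33.3°.
Dip direction = azimuth of (n_x, n_y) = atan2(0.121, 0.240) = 27°.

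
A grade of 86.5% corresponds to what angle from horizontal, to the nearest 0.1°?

40.9°

tan θ = 86.5/100 = 0.8650
θ = arctan(0.8650) = 40.86°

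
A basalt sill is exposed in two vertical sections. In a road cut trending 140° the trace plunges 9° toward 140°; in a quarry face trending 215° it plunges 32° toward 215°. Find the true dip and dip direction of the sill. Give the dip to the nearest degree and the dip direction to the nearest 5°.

The two traces are lines in the plane: v₁ = (sin 140°·cos 9°, cos 140°·cos 9°, −sin 9°), v₂ = (sin 215°·cos 32°, cos 215°·cos 32°, −sin 32°).
Cross product v₁ × v₂ gives the pole to the plane: n ∝ (-0.292, -0.413, 0.809).
Dip δ = arctan(|n_h|/n_z) = arctan(0.506/0.809) = 32.0°.
Dip direction = atan2(-0.292, -0.413) = 215° (azimuth of n's horizontal projection).

true dip 32°, dip direction 215°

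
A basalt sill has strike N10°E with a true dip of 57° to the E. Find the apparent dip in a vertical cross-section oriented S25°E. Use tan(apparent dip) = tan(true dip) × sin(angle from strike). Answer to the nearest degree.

41°

The section lies 35° from the strike.
tan α = tan 57° × sin 35° = 1.5399 × 0.5736 = 0.8832
apparent dip = arctan 0.8832 = 41.45°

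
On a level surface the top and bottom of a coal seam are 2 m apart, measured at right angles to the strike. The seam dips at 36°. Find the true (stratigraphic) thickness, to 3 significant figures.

1.18 m

True thickness t = w · sin(dip) = 2 × sin 36°
t = 2 × 0.5878 = 1.176 m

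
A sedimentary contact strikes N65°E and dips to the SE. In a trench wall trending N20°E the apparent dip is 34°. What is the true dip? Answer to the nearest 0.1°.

β = acute angle between strike N65°E and section N20°E = 45°.
tan δ = tan α / sin β = tan 34° / sin 45° = 0.6745 / 0.7071 = 0.9539
δ = arctan(0.9539) = 43.65°

43.6°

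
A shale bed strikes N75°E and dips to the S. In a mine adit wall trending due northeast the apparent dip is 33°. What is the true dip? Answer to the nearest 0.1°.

β = acute angle between strike N75°E and section due northeast = 30°.
tan δ = tan α / sin β = tan 33° / sin 30° = 0.6494 / 0.5000 = 1.2988
δ = arctan(1.2988) = 52.41°

52.4°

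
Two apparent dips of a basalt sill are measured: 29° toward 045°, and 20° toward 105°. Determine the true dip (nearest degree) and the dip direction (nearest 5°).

Represent each trace as a vector plunging at its apparent dip toward its trend (east-north-up frame): v₁ = (0.618, 0.618, -0.485), v₂ = (0.908, -0.243, -0.342).
n = v₁ × v₂ = (0.329, 0.229, 0.712) (taken with n_z > 0).
True dip = arccos(n_z / |n|) = arccos(0.8713) = 29.4°.
Dip direction = azimuth of (n_x, n_y) = atan2(0.329, 0.229) = 55°.

true dip 29°, dip direction 055°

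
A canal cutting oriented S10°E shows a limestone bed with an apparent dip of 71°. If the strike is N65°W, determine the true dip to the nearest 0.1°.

β = acute angle between strike N65°W and section S10°E = 55°.
tan(true dip) = tan 71° / sin 55° = 3.5454
δ = arctan(3.5454) = 74.25°

74.2°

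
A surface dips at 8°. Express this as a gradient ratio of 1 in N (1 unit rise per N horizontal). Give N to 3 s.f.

1 : N means tan θ = 1/N, so N = 1/tan 8° = 1/0.1405

1 in 7.12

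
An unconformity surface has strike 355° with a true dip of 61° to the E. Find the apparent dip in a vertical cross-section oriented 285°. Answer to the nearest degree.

Angle between strike (355°) and section (285°): β = 70°.
tan(apparent dip) = tan 61° · sin 70° = 1.6953
α = arctan(1.6953) = 59.46°

59°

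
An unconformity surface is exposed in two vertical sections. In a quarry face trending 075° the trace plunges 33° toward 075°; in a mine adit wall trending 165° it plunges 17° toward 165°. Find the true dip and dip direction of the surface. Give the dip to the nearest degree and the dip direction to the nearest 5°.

Each apparent-dip line lies in the plane. As unit vectors (x east, y north, z up), v₁ plunges 33°→075° and v₂ plunges 17°→165°.
n = v₁ × v₂ = (0.567, -0.102, 0.802) (taken with n_z > 0).
Dip δ = arctan(|n_h|/n_z) = arctan(0.576/0.802) = 35.7°.
Dip direction = azimuth of (n_x, n_y) = atan2(0.567, -0.102) = 100°.

true dip 36°, dip direction 100°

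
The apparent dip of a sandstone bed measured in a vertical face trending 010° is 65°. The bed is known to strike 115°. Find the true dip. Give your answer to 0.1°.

The section is 75° from the strike.
tan(true dip) = tan 65° / sin 75° = 2.2202
true dip = arctan 2.2202 = 65.75°

65.8°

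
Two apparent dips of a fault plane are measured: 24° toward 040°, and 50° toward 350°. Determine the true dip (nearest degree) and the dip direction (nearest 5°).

Each apparent-dip line lies in the plane. As unit vectors (x east, y north, z up), v₁ plunges 24°→040° and v₂ plunges 50°→350°.
Cross product v₁ × v₂ gives the pole to the plane: n ∝ (-0.279, 0.495, 0.450).
True dip = arccos(n_z / |n|) = arccos(0.6207) = 51.6°.
Dip direction = azimuth of (n_x, n_y) = atan2(-0.279, 0.495) = 331°.

true dip 52°, dip direction 330°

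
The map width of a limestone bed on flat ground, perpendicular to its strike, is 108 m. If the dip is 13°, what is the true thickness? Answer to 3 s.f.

True thickness t = w · sin(dip) = 108 × sin 13°
t = 108 × 0.2250 = 24.295 m

24.3 m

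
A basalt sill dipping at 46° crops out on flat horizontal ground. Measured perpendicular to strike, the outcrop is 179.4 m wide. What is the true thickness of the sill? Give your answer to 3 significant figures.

True thickness t = w · sin(dip) = 179.4 × sin 46°
t = 179.4 × 0.7193 = 129.050 m

129 m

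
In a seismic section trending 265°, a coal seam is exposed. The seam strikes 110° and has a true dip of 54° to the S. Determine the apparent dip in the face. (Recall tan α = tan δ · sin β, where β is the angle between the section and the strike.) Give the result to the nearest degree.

Angle between strike (110°) and section (265°): β = 25°.
tan(apparent dip) = tan 54° · sin 25° = 0.5817
apparent dip = arctan 0.5817 = 30.19°

30°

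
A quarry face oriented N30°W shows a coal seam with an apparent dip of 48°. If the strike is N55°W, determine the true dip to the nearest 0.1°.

The section is 25° from the strike.
tan(true dip) = tan 48° / sin 25° = 2.6279
true dip = arctan 2.6279 = 69.17°

69.2°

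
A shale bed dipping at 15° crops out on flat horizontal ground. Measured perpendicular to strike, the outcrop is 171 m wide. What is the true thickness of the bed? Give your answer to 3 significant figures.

True thickness t = w · sin(dip) = 171 × sin 15°
t = 171 × 0.2588 = 44.258 m

44.3 m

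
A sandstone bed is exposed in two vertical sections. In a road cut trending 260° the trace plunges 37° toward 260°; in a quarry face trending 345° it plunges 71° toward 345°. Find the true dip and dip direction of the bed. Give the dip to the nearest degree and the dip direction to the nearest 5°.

Represent each trace as a vector plunging at its apparent dip toward its trend (east-north-up frame): v₁ = (-0.787, -0.139, -0.602), v₂ = (-0.084, 0.314, -0.946).
Cross product v₁ × v₂ gives the pole to the plane: n ∝ (-0.320, 0.693, 0.259).
Dip δ = arctan(|n_h|/n_z) = arctan(0.763/0.259) = 71.3°.
Dip direction = azimuth of (n_x, n_y) = atan2(-0.320, 0.693) = 335°.

true dip 71°, dip direction 335°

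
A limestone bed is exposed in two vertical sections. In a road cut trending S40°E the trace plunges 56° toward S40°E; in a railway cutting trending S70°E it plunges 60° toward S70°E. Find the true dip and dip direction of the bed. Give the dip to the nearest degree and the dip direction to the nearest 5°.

true dip 60°, dip direction 110°

The two traces are lines in the plane: v₁ = (sin 140°·cos 56°, cos 140°·cos 56°, −sin 56°), v₂ = (sin 110°·cos 60°, cos 110°·cos 60°, −sin 60°).
The plane normal is n = v₁ × v₂ ∝ (0.229, -0.078, 0.140).
Dip δ = arctan(|n_h|/n_z) = arctan(0.242/0.140) = 60.0°.
Dip direction = azimuth of (n_x, n_y) = atan2(0.229, -0.078) = 109°.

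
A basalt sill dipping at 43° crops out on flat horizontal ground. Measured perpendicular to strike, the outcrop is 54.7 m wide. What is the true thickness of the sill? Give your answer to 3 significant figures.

True thickness t = w · sin(dip) = 54.7 × sin 43°
t = 54.7 × 0.6820 = 37.305 m

37.3 m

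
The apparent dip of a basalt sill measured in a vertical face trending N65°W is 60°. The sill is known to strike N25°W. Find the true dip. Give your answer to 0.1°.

β = acute angle between strike N25°W and section N65°W = 40°.
tan(true dip) = tan 60° / sin 40° = 2.6946
δ = arctan(2.6946) = 69.64°

69.6°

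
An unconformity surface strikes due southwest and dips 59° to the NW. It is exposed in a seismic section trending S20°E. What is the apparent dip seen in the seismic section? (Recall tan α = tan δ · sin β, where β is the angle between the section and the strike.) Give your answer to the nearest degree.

56°

Angle between strike (due southwest) and section (S20°E): β = 65°.
tan(apparent dip) = tan 59° · sin 65° = 1.5083
α = arctan(1.5083) = 56.46°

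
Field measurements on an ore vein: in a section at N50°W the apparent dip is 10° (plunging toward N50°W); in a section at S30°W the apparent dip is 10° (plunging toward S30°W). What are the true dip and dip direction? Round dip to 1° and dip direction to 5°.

Represent each trace as a vector plunging at its apparent dip toward its trend (east-north-up frame): v₁ = (-0.754, 0.633, -0.174), v₂ = (-0.492, -0.853, -0.174).
Cross product v₁ × v₂ gives the pole to the plane: n ∝ (-0.258, -0.045, 0.955).
True dip = arccos(n_z / |n|) = arccos(0.9644) = 15.3°.
Dip direction = atan2(-0.258, -0.045) = 260° (azimuth of n's horizontal projection).

true dip 15°, dip direction 260°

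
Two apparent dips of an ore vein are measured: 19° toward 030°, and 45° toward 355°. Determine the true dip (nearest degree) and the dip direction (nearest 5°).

true dip 52°, dip direction 315°

Each apparent-dip line lies in the plane. As unit vectors (x east, y north, z up), v₁ plunges 19°→030° and v₂ plunges 45°→355°.
Cross product v₁ × v₂ gives the pole to the plane: n ∝ (-0.350, 0.354, 0.383).
Dip δ = arctan(|n_h|/n_z) = arctan(0.498/0.383) = 52.4°.
Dip direction = azimuth of (n_x, n_y) = atan2(-0.350, 0.354) = 315°.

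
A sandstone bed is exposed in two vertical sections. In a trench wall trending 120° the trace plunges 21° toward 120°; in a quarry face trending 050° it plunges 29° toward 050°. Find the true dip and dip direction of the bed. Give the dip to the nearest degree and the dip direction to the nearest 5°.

Each apparent-dip line lies in the plane. As unit vectors (x east, y north, z up), v₁ plunges 21°→120° and v₂ plunges 29°→050°.
The plane normal is n = v₁ × v₂ ∝ (0.428, 0.152, 0.767).
True dip = arccos(n_z / |n|) = arccos(0.8607) = 30.6°.
Dip direction = azimuth of (n_x, n_y) = atan2(0.428, 0.152) = 70°.

true dip 31°, dip direction 070°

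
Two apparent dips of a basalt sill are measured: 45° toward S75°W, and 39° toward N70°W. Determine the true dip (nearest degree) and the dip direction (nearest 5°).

true dip 45°, dip direction 255°

Each apparent-dip line lies in the plane. As unit vectors (x east, y north, z up), v₁ plunges 45°→S75°W and v₂ plunges 39°→N70°W.
n = v₁ × v₂ = (-0.303, -0.087, 0.315) (taken with n_z > 0).
Dip δ = arctan(|n_h|/n_z) = arctan(0.315/0.315) = 45.0°.
The horizontal component of n points toward azimuth atan2(n_x, n_y) = 254°, the dip direction.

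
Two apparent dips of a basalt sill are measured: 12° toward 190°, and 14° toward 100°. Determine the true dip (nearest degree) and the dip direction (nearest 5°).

The two traces are lines in the plane: v₁ = (sin 190°·cos 12°, cos 190°·cos 12°, −sin 12°), v₂ = (sin 100°·cos 14°, cos 100°·cos 14°, −sin 14°).
The plane normal is n = v₁ × v₂ ∝ (0.198, -0.240, 0.949).
tan δ = √(n_x²+n_y²)/n_z = 0.311/0.949, so δ = 18.1°.
Dip direction = atan2(0.198, -0.240) = 140° (azimuth of n's horizontal projection).

true dip 18°, dip direction 140°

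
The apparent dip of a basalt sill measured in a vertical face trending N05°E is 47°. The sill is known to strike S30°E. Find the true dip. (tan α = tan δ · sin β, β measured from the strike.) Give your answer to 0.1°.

The section is 35° from the strike.
tan(true dip) = tan 47° / sin 35° = 1.8696
δ = arctan(1.8696) = 61.86°

61.9°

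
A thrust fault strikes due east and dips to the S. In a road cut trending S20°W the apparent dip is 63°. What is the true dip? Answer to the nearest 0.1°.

The section is 70° from the strike.
tan(true dip) = tan 63° / sin 70° = 2.0886
δ = arctan(2.0886) = 64.42°

64.4°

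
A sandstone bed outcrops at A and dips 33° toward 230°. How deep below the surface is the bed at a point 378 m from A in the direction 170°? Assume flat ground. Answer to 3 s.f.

123 m

The hole lies 60° from the dip direction, so the down-dip offset is 378 × cos 60° = 189.00 m.
Depth = down-dip offset × tan(dip) = 189.00 × tan 33° = 189.00 × 0.6494
Depth = 122.74 m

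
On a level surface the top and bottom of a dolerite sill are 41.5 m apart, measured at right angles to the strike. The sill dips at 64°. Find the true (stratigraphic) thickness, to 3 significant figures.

True thickness t = w · sin(dip) = 41.5 × sin 64°
t = 41.5 × 0.8988 = 37.300 m

37.3 m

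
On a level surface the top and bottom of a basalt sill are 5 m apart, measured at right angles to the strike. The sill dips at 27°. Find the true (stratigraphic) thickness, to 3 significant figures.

2.27 m

True thickness t = w · sin(dip) = 5 × sin 27°
t = 5 × 0.4540 = 2.270 m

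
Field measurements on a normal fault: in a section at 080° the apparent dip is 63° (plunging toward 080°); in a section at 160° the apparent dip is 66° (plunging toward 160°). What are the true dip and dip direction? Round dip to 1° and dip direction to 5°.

true dip 70°, dip direction 125°

Represent each trace as a vector plunging at its apparent dip toward its trend (east-north-up frame): v₁ = (0.447, 0.079, -0.891), v₂ = (0.139, -0.382, -0.914).
The plane normal is n = v₁ × v₂ ∝ (0.413, -0.284, 0.182).
True dip = arccos(n_z / |n|) = arccos(0.3411) = 70.1°.
Dip direction = azimuth of (n_x, n_y) = atan2(0.413, -0.284) = 125°.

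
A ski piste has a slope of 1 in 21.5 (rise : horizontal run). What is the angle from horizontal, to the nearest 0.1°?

tan θ = 1/21.5 = 0.0465
θ = arctan(0.0465) = 2.66°

2.7°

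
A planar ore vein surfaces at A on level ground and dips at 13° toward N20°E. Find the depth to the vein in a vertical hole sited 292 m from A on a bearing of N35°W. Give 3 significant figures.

38.7 m

The hole lies 55° from the dip direction, so the down-dip offset is 292 × cos 55° = 167.48 m.
Depth = down-dip offset × tan(dip) = 167.48 × tan 13° = 167.48 × 0.2309
Depth = 38.67 m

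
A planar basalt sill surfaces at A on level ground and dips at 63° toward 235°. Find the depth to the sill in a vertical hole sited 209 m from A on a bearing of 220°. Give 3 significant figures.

396 m

The hole lies 15° from the dip direction, so the down-dip offset is 209 × cos 15° = 201.88 m.
Depth = down-dip offset × tan(dip) = 201.88 × tan 63° = 201.88 × 1.9626
Depth = 396.21 m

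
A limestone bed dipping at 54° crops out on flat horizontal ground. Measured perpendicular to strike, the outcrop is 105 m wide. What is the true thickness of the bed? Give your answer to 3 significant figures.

84.9 m

True thickness t = w · sin(dip) = 105 × sin 54°
t = 105 × 0.8090 = 84.947 m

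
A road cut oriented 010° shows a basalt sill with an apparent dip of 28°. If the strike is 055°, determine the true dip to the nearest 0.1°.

36.9°

The section is 45° from the strike.
tan(true dip) = tan 28° / sin 45° = 0.7520
true dip = arctan 0.7520 = 36.94°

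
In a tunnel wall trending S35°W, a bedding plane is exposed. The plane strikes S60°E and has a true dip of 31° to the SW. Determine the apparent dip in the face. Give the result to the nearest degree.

31°

The strike is S60°E and the section trends S35°W; the acute angle between them is β = 85°.
tan(apparent dip) = tan 31° · sin 85° = 0.5986
α = arctan(0.5986) = 30.90°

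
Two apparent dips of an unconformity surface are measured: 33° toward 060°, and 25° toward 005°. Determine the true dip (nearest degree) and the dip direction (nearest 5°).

true dip 33°, dip direction 050°

Represent each trace as a vector plunging at its apparent dip toward its trend (east-north-up frame): v₁ = (0.726, 0.419, -0.545), v₂ = (0.079, 0.903, -0.423).
The plane normal is n = v₁ × v₂ ∝ (0.315, 0.264, 0.623).
tan δ = √(n_x²+n_y²)/n_z = 0.411/0.623, so δ = 33.4°.
Dip direction = azimuth of (n_x, n_y) = atan2(0.315, 0.264) = 50°.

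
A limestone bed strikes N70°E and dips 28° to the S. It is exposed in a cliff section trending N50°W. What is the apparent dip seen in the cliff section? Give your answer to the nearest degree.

25°

The strike is N70°E and the section trends N50°W; the acute angle between them is β = 60°.
tan α = tan 28° × sin 60° = 0.5317 × 0.8660 = 0.4605
α = arctan(0.4605) = 24.72°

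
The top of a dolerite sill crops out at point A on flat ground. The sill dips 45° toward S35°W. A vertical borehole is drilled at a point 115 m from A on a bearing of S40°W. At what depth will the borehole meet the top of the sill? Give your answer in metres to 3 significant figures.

The hole lies 5° from the dip direction, so the down-dip offset is 115 × cos 5° = 114.56 m.
Depth = down-dip offset × tan(dip) = 114.56 × tan 45° = 114.56 × 1.0000
Depth = 114.56 m

115 m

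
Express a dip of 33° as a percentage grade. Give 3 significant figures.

grade % = 100 × tan 33° = 100 × 0.6494

64.9%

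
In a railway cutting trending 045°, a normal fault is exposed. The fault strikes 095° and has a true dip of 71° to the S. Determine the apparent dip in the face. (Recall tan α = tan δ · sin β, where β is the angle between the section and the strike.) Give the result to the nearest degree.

66°

Angle between strike (095°) and section (045°): β = 50°.
tan α = tan 71° × sin 50° = 2.9042 × 0.7660 = 2.2248
α = arctan(2.2248) = 65.80°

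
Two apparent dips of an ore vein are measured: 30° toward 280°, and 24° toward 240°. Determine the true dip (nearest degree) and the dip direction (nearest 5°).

true dip 30°, dip direction 280°

Represent each trace as a vector plunging at its apparent dip toward its trend (east-north-up frame): v₁ = (-0.853, 0.150, -0.500), v₂ = (-0.791, -0.457, -0.407).
n = v₁ × v₂ = (-0.290, 0.049, 0.509) (taken with n_z > 0).
True dip = arccos(n_z / |n|) = arccos(0.8660) = 30.0°.
Dip direction = azimuth of (n_x, n_y) = atan2(-0.290, 0.049) = 280°.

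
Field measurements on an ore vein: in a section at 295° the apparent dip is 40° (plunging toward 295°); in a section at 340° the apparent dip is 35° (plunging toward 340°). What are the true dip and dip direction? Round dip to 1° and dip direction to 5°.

true dip 40°, dip direction 305°

Each apparent-dip line lies in the plane. As unit vectors (x east, y north, z up), v₁ plunges 40°→295° and v₂ plunges 35°→340°.
n = v₁ × v₂ = (-0.309, 0.218, 0.444) (taken with n_z > 0).
True dip = arccos(n_z / |n|) = arccos(0.7610) = 40.5°.
The horizontal component of n points toward azimuth atan2(n_x, n_y) = 305°, the dip direction.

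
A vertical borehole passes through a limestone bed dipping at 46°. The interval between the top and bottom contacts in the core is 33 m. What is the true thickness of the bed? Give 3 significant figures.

True thickness t = h · cos(dip) = 33 × cos 46°
t = 33 × 0.6947 = 22.924 m

22.9 m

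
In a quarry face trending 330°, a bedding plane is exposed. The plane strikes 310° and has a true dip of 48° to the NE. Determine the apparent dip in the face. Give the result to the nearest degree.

The section lies 20° from the strike.
tan(apparent dip) = tan 48° · sin 20° = 0.3799
apparent dip = arctan 0.3799 = 20.80°

21°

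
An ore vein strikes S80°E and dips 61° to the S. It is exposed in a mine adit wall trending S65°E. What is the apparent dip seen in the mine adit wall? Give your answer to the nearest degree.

The section lies 15° from the strike.
tan α = tan 61° × sin 15° = 1.8040 × 0.2588 = 0.4669
apparent dip = arctan 0.4669 = 25.03°

25°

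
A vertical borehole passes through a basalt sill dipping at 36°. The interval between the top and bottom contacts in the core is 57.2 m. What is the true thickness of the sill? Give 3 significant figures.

True thickness t = h · cos(dip) = 57.2 × cos 36°
t = 57.2 × 0.8090 = 46.276 m

46.3 m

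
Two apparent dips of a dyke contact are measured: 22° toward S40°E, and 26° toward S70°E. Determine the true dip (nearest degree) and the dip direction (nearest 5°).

Represent each trace as a vector plunging at its apparent dip toward its trend (east-north-up frame): v₁ = (0.596, -0.710, -0.375), v₂ = (0.845, -0.307, -0.438).
The plane normal is n = v₁ × v₂ ∝ (0.196, -0.055, 0.417).
Dip δ = arctan(|n_h|/n_z) = arctan(0.204/0.417) = 26.1°.
The horizontal component of n points toward azimuth atan2(n_x, n_y) = 106°, the dip direction.

true dip 26°, dip direction 105°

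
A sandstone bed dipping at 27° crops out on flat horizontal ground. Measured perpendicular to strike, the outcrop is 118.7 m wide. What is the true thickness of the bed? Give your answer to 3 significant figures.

53.9 m

True thickness t = w · sin(dip) = 118.7 × sin 27°
t = 118.7 × 0.4540 = 53.889 m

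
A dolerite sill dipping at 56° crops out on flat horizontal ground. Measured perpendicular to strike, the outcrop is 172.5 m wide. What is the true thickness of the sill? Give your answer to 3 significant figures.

True thickness t = w · sin(dip) = 172.5 × sin 56°
t = 172.5 × 0.8290 = 143.009 m

143 m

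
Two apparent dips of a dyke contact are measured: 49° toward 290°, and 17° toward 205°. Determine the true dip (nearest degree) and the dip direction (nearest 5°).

Represent each trace as a vector plunging at its apparent dip toward its trend (east-north-up frame): v₁ = (-0.616, 0.224, -0.755), v₂ = (-0.404, -0.867, -0.292).
n = v₁ × v₂ = (-0.720, 0.125, 0.625) (taken with n_z > 0).
True dip = arccos(n_z / |n|) = arccos(0.6501) = 49.4°.
The horizontal component of n points toward azimuth atan2(n_x, n_y) = 280°, the dip direction.

true dip 49°, dip direction 280°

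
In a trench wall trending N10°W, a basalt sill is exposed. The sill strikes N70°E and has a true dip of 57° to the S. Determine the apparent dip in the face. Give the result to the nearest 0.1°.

Angle between strike (N70°E) and section (N10°W): β = 80°.
tan α = tan 57° × sin 80° = 1.5399 × 0.9848 = 1.5165
apparent dip = arctan 1.5165 = 56.60°

56.6°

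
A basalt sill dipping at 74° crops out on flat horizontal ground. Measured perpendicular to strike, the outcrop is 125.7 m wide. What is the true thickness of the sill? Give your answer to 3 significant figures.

121 m

True thickness t = w · sin(dip) = 125.7 × sin 74°
t = 125.7 × 0.9613 = 120.831 m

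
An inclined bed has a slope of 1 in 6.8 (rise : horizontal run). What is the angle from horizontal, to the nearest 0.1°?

8.4°

tan θ = 1/6.8 = 0.1471
θ = arctan(0.1471) = 8.37°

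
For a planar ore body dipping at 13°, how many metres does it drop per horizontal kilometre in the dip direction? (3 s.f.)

231 m

drop per km = 1000 × tan 13° = 1000 × 0.2309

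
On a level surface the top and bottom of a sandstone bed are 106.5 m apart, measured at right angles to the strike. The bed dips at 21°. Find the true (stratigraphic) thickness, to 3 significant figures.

True thickness t = w · sin(dip) = 106.5 × sin 21°
t = 106.5 × 0.3584 = 38.166 m

38.2 m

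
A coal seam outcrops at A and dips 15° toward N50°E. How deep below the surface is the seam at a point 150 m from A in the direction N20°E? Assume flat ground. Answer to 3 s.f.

34.8 m

The hole lies 30° from the dip direction, so the down-dip offset is 150 × cos 30° = 129.90 m.
Depth = down-dip offset × tan(dip) = 129.90 × tan 15° = 129.90 × 0.2679
Depth = 34.81 m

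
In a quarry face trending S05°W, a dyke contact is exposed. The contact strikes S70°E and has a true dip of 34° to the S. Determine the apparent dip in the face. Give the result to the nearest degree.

33°

Angle between strike (S70°E) and section (S05°W): β = 75°.
tan α = tan 34° × sin 75° = 0.6745 × 0.9659 = 0.6515
apparent dip = arctan 0.6515 = 33.09°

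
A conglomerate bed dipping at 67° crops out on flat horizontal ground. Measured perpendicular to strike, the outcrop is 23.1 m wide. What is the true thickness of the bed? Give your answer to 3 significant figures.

21.3 m

True thickness t = w · sin(dip) = 23.1 × sin 67°
t = 23.1 × 0.9205 = 21.264 m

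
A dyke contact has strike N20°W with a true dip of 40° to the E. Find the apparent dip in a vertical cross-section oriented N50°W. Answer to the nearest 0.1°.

22.8°

Angle between strike (N20°W) and section (N50°W): β = 30°.
tan(apparent dip) = tan 40° · sin 30° = 0.4195
apparent dip = arctan 0.4195 = 22.76°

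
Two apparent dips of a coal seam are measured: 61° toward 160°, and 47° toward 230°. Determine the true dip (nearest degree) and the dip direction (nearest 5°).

true dip 62°, dip direction 175°

Represent each trace as a vector plunging at its apparent dip toward its trend (east-north-up frame): v₁ = (0.166, -0.456, -0.875), v₂ = (-0.522, -0.438, -0.731).
n = v₁ × v₂ = (0.050, -0.578, 0.311) (taken with n_z > 0).
Dip δ = arctan(|n_h|/n_z) = arctan(0.580/0.311) = 61.8°.
Dip direction = azimuth of (n_x, n_y) = atan2(0.050, -0.578) = 175°.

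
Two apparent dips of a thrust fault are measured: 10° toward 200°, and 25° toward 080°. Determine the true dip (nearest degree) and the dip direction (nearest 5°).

Each apparent-dip line lies in the plane. As unit vectors (x east, y north, z up), v₁ plunges 10°→200° and v₂ plunges 25°→080°.
The plane normal is n = v₁ × v₂ ∝ (0.418, -0.297, 0.773).
Dip δ = arctan(|n_h|/n_z) = arctan(0.513/0.773) = 33.6°.
The horizontal component of n points toward azimuth atan2(n_x, n_y) = 125°, the dip direction.

true dip 34°, dip direction 125°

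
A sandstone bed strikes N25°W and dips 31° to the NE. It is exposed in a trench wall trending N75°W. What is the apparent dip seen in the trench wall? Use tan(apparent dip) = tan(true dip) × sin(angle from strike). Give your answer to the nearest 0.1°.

24.7°

The section lies 50° from the strike.
tan α = tan 31° × sin 50° = 0.6009 × 0.7660 = 0.4603
apparent dip = arctan 0.4603 = 24.72°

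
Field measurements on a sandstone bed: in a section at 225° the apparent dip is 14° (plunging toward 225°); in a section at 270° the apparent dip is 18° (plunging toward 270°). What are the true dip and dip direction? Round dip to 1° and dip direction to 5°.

true dip 18°, dip direction 265°

Each apparent-dip line lies in the plane. As unit vectors (x east, y north, z up), v₁ plunges 14°→225° and v₂ plunges 18°→270°.
Cross product v₁ × v₂ gives the pole to the plane: n ∝ (-0.212, -0.018, 0.653).
tan δ = √(n_x²+n_y²)/n_z = 0.213/0.653, so δ = 18.1°.
The horizontal component of n points toward azimuth atan2(n_x, n_y) = 265°, the dip direction.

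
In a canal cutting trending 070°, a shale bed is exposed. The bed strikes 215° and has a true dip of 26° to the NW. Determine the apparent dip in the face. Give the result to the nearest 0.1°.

The strike is 215° and the section trends 070°; the acute angle between them is β = 35°.
tan α = tan 26° × sin 35° = 0.4877 × 0.5736 = 0.2798
α = arctan(0.2798) = 15.63°

15.6°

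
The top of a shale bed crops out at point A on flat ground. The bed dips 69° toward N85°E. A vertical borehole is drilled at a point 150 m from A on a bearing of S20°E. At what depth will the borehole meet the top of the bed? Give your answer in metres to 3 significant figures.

101 m

The hole lies 75° from the dip direction, so the down-dip offset is 150 × cos 75° = 38.82 m.
Depth = down-dip offset × tan(dip) = 38.82 × tan 69° = 38.82 × 2.6051
Depth = 101.14 m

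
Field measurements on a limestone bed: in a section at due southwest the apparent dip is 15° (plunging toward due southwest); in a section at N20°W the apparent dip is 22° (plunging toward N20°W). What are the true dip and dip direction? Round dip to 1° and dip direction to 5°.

Each apparent-dip line lies in the plane. As unit vectors (x east, y north, z up), v₁ plunges 15°→due southwest and v₂ plunges 22°→N20°W.
Cross product v₁ × v₂ gives the pole to the plane: n ∝ (-0.481, 0.174, 0.812).
True dip = arccos(n_z / |n|) = arccos(0.8459) = 32.2°.
Dip direction = azimuth of (n_x, n_y) = atan2(-0.481, 0.174) = 290°.

true dip 32°, dip direction 290°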